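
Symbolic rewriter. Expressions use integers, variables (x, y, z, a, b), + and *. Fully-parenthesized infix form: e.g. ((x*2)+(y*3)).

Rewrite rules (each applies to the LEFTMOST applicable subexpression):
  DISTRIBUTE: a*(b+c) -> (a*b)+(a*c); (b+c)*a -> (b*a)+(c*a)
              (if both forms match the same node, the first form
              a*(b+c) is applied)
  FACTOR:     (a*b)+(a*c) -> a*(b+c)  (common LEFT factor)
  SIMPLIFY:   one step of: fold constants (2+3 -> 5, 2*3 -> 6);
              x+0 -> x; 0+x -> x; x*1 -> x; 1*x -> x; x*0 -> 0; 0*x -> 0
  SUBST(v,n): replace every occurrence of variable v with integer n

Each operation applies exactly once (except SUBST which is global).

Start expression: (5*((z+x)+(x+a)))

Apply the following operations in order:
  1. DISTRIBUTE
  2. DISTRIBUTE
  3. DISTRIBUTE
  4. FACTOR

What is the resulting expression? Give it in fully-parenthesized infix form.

Start: (5*((z+x)+(x+a)))
Apply DISTRIBUTE at root (target: (5*((z+x)+(x+a)))): (5*((z+x)+(x+a))) -> ((5*(z+x))+(5*(x+a)))
Apply DISTRIBUTE at L (target: (5*(z+x))): ((5*(z+x))+(5*(x+a))) -> (((5*z)+(5*x))+(5*(x+a)))
Apply DISTRIBUTE at R (target: (5*(x+a))): (((5*z)+(5*x))+(5*(x+a))) -> (((5*z)+(5*x))+((5*x)+(5*a)))
Apply FACTOR at L (target: ((5*z)+(5*x))): (((5*z)+(5*x))+((5*x)+(5*a))) -> ((5*(z+x))+((5*x)+(5*a)))

Answer: ((5*(z+x))+((5*x)+(5*a)))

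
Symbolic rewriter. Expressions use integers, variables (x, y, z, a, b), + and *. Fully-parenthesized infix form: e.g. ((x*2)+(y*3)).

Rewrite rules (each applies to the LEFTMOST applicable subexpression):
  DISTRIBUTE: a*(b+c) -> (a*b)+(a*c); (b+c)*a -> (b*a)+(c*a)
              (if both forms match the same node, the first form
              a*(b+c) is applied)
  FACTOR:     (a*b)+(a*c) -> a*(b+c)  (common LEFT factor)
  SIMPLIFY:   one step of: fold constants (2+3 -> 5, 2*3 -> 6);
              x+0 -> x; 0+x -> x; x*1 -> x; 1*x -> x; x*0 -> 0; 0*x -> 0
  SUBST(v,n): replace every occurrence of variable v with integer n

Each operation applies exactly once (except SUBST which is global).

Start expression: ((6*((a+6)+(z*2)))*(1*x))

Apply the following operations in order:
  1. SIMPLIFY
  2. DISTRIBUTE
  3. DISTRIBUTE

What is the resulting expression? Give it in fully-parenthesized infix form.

Start: ((6*((a+6)+(z*2)))*(1*x))
Apply SIMPLIFY at R (target: (1*x)): ((6*((a+6)+(z*2)))*(1*x)) -> ((6*((a+6)+(z*2)))*x)
Apply DISTRIBUTE at L (target: (6*((a+6)+(z*2)))): ((6*((a+6)+(z*2)))*x) -> (((6*(a+6))+(6*(z*2)))*x)
Apply DISTRIBUTE at root (target: (((6*(a+6))+(6*(z*2)))*x)): (((6*(a+6))+(6*(z*2)))*x) -> (((6*(a+6))*x)+((6*(z*2))*x))

Answer: (((6*(a+6))*x)+((6*(z*2))*x))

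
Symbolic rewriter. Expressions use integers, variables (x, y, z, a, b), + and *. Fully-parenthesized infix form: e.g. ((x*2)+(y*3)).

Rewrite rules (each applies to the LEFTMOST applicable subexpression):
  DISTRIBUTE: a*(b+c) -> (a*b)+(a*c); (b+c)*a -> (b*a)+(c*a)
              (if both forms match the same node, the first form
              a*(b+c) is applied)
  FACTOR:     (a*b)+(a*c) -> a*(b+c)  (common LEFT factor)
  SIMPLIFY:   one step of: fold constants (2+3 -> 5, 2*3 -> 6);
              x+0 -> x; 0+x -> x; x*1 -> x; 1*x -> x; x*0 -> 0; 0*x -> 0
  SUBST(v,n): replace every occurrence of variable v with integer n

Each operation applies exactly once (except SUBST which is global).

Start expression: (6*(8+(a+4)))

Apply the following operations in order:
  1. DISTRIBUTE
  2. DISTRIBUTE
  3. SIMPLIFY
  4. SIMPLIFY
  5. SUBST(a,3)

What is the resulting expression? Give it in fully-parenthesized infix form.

Start: (6*(8+(a+4)))
Apply DISTRIBUTE at root (target: (6*(8+(a+4)))): (6*(8+(a+4))) -> ((6*8)+(6*(a+4)))
Apply DISTRIBUTE at R (target: (6*(a+4))): ((6*8)+(6*(a+4))) -> ((6*8)+((6*a)+(6*4)))
Apply SIMPLIFY at L (target: (6*8)): ((6*8)+((6*a)+(6*4))) -> (48+((6*a)+(6*4)))
Apply SIMPLIFY at RR (target: (6*4)): (48+((6*a)+(6*4))) -> (48+((6*a)+24))
Apply SUBST(a,3): (48+((6*a)+24)) -> (48+((6*3)+24))

Answer: (48+((6*3)+24))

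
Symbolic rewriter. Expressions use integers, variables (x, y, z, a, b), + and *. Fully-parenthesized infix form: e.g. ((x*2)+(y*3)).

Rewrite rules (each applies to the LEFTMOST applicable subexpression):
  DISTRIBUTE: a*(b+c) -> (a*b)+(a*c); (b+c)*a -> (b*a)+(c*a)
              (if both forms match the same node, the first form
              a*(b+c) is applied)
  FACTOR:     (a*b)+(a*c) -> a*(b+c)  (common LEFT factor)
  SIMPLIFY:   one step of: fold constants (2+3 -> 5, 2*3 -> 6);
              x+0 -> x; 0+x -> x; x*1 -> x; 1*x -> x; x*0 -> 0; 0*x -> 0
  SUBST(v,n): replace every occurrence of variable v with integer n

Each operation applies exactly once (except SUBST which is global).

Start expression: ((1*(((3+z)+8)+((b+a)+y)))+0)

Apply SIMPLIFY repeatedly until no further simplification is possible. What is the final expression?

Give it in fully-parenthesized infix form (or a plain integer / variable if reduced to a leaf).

Start: ((1*(((3+z)+8)+((b+a)+y)))+0)
Step 1: at root: ((1*(((3+z)+8)+((b+a)+y)))+0) -> (1*(((3+z)+8)+((b+a)+y))); overall: ((1*(((3+z)+8)+((b+a)+y)))+0) -> (1*(((3+z)+8)+((b+a)+y)))
Step 2: at root: (1*(((3+z)+8)+((b+a)+y))) -> (((3+z)+8)+((b+a)+y)); overall: (1*(((3+z)+8)+((b+a)+y))) -> (((3+z)+8)+((b+a)+y))
Fixed point: (((3+z)+8)+((b+a)+y))

Answer: (((3+z)+8)+((b+a)+y))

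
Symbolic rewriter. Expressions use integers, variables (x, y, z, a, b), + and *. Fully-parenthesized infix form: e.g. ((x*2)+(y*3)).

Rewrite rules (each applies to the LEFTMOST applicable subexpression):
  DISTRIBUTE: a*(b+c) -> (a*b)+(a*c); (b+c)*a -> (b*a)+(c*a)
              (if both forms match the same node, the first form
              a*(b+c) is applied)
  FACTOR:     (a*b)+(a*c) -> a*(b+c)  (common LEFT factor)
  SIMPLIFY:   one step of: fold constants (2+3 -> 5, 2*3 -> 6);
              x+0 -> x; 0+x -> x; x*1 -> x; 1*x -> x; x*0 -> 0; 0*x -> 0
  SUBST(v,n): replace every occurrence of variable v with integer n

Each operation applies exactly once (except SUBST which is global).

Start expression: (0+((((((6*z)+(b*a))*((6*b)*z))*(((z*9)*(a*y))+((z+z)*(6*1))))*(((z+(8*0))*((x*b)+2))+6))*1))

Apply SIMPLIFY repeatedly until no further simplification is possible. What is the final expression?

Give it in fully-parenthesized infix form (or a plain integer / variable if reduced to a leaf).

Answer: (((((6*z)+(b*a))*((6*b)*z))*(((z*9)*(a*y))+((z+z)*6)))*((z*((x*b)+2))+6))

Derivation:
Start: (0+((((((6*z)+(b*a))*((6*b)*z))*(((z*9)*(a*y))+((z+z)*(6*1))))*(((z+(8*0))*((x*b)+2))+6))*1))
Step 1: at root: (0+((((((6*z)+(b*a))*((6*b)*z))*(((z*9)*(a*y))+((z+z)*(6*1))))*(((z+(8*0))*((x*b)+2))+6))*1)) -> ((((((6*z)+(b*a))*((6*b)*z))*(((z*9)*(a*y))+((z+z)*(6*1))))*(((z+(8*0))*((x*b)+2))+6))*1); overall: (0+((((((6*z)+(b*a))*((6*b)*z))*(((z*9)*(a*y))+((z+z)*(6*1))))*(((z+(8*0))*((x*b)+2))+6))*1)) -> ((((((6*z)+(b*a))*((6*b)*z))*(((z*9)*(a*y))+((z+z)*(6*1))))*(((z+(8*0))*((x*b)+2))+6))*1)
Step 2: at root: ((((((6*z)+(b*a))*((6*b)*z))*(((z*9)*(a*y))+((z+z)*(6*1))))*(((z+(8*0))*((x*b)+2))+6))*1) -> (((((6*z)+(b*a))*((6*b)*z))*(((z*9)*(a*y))+((z+z)*(6*1))))*(((z+(8*0))*((x*b)+2))+6)); overall: ((((((6*z)+(b*a))*((6*b)*z))*(((z*9)*(a*y))+((z+z)*(6*1))))*(((z+(8*0))*((x*b)+2))+6))*1) -> (((((6*z)+(b*a))*((6*b)*z))*(((z*9)*(a*y))+((z+z)*(6*1))))*(((z+(8*0))*((x*b)+2))+6))
Step 3: at LRRR: (6*1) -> 6; overall: (((((6*z)+(b*a))*((6*b)*z))*(((z*9)*(a*y))+((z+z)*(6*1))))*(((z+(8*0))*((x*b)+2))+6)) -> (((((6*z)+(b*a))*((6*b)*z))*(((z*9)*(a*y))+((z+z)*6)))*(((z+(8*0))*((x*b)+2))+6))
Step 4: at RLLR: (8*0) -> 0; overall: (((((6*z)+(b*a))*((6*b)*z))*(((z*9)*(a*y))+((z+z)*6)))*(((z+(8*0))*((x*b)+2))+6)) -> (((((6*z)+(b*a))*((6*b)*z))*(((z*9)*(a*y))+((z+z)*6)))*(((z+0)*((x*b)+2))+6))
Step 5: at RLL: (z+0) -> z; overall: (((((6*z)+(b*a))*((6*b)*z))*(((z*9)*(a*y))+((z+z)*6)))*(((z+0)*((x*b)+2))+6)) -> (((((6*z)+(b*a))*((6*b)*z))*(((z*9)*(a*y))+((z+z)*6)))*((z*((x*b)+2))+6))
Fixed point: (((((6*z)+(b*a))*((6*b)*z))*(((z*9)*(a*y))+((z+z)*6)))*((z*((x*b)+2))+6))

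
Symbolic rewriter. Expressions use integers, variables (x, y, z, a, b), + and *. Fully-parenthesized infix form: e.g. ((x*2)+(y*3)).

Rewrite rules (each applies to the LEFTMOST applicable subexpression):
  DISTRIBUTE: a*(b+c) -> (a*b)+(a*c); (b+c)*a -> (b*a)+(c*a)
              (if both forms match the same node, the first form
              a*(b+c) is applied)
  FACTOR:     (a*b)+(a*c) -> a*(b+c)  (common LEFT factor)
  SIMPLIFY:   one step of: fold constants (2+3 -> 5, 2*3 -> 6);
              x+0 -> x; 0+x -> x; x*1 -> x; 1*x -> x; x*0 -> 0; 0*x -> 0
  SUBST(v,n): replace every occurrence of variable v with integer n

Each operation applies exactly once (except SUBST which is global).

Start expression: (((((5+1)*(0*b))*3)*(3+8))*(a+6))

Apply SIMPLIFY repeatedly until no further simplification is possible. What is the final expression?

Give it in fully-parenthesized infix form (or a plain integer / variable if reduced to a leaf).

Answer: 0

Derivation:
Start: (((((5+1)*(0*b))*3)*(3+8))*(a+6))
Step 1: at LLLL: (5+1) -> 6; overall: (((((5+1)*(0*b))*3)*(3+8))*(a+6)) -> ((((6*(0*b))*3)*(3+8))*(a+6))
Step 2: at LLLR: (0*b) -> 0; overall: ((((6*(0*b))*3)*(3+8))*(a+6)) -> ((((6*0)*3)*(3+8))*(a+6))
Step 3: at LLL: (6*0) -> 0; overall: ((((6*0)*3)*(3+8))*(a+6)) -> (((0*3)*(3+8))*(a+6))
Step 4: at LL: (0*3) -> 0; overall: (((0*3)*(3+8))*(a+6)) -> ((0*(3+8))*(a+6))
Step 5: at L: (0*(3+8)) -> 0; overall: ((0*(3+8))*(a+6)) -> (0*(a+6))
Step 6: at root: (0*(a+6)) -> 0; overall: (0*(a+6)) -> 0
Fixed point: 0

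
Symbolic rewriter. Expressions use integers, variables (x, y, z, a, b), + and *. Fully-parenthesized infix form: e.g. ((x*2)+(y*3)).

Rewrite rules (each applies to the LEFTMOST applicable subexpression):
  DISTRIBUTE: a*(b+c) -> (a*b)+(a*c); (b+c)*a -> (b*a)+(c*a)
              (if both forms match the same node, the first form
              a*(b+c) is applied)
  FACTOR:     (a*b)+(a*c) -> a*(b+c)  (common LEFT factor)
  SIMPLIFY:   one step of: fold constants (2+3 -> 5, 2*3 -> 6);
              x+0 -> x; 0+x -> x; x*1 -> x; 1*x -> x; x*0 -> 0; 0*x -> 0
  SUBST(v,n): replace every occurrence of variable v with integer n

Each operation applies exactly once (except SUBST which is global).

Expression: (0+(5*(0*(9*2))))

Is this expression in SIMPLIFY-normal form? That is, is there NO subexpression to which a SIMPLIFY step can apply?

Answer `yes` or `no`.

Answer: no

Derivation:
Expression: (0+(5*(0*(9*2))))
Scanning for simplifiable subexpressions (pre-order)...
  at root: (0+(5*(0*(9*2)))) (SIMPLIFIABLE)
  at R: (5*(0*(9*2))) (not simplifiable)
  at RR: (0*(9*2)) (SIMPLIFIABLE)
  at RRR: (9*2) (SIMPLIFIABLE)
Found simplifiable subexpr at path root: (0+(5*(0*(9*2))))
One SIMPLIFY step would give: (5*(0*(9*2)))
-> NOT in normal form.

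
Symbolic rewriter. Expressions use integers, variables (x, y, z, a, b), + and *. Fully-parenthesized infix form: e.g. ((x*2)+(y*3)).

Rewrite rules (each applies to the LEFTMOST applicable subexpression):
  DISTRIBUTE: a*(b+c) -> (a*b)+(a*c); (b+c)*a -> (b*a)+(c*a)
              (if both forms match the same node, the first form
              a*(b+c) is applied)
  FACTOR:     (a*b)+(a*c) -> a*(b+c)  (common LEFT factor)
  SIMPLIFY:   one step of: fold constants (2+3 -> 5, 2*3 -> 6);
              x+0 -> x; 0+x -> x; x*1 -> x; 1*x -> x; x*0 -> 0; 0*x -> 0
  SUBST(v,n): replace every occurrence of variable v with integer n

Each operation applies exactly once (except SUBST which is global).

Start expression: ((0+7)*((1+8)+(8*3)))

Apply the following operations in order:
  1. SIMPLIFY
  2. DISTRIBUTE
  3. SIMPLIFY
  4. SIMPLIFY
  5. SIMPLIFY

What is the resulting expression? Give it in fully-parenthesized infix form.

Start: ((0+7)*((1+8)+(8*3)))
Apply SIMPLIFY at L (target: (0+7)): ((0+7)*((1+8)+(8*3))) -> (7*((1+8)+(8*3)))
Apply DISTRIBUTE at root (target: (7*((1+8)+(8*3)))): (7*((1+8)+(8*3))) -> ((7*(1+8))+(7*(8*3)))
Apply SIMPLIFY at LR (target: (1+8)): ((7*(1+8))+(7*(8*3))) -> ((7*9)+(7*(8*3)))
Apply SIMPLIFY at L (target: (7*9)): ((7*9)+(7*(8*3))) -> (63+(7*(8*3)))
Apply SIMPLIFY at RR (target: (8*3)): (63+(7*(8*3))) -> (63+(7*24))

Answer: (63+(7*24))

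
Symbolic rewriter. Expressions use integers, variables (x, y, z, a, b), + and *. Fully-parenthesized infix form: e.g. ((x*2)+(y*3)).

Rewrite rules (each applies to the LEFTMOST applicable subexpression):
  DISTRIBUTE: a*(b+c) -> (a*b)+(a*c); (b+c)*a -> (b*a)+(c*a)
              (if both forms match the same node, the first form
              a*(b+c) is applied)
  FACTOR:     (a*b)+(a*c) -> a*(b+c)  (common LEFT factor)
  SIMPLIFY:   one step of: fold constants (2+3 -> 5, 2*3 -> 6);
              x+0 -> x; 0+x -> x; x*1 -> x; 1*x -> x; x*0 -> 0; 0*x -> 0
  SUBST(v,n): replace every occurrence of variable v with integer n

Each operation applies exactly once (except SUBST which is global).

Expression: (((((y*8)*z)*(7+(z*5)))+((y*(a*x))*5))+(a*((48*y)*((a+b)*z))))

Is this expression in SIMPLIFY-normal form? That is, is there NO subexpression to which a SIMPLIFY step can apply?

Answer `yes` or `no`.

Answer: yes

Derivation:
Expression: (((((y*8)*z)*(7+(z*5)))+((y*(a*x))*5))+(a*((48*y)*((a+b)*z))))
Scanning for simplifiable subexpressions (pre-order)...
  at root: (((((y*8)*z)*(7+(z*5)))+((y*(a*x))*5))+(a*((48*y)*((a+b)*z)))) (not simplifiable)
  at L: ((((y*8)*z)*(7+(z*5)))+((y*(a*x))*5)) (not simplifiable)
  at LL: (((y*8)*z)*(7+(z*5))) (not simplifiable)
  at LLL: ((y*8)*z) (not simplifiable)
  at LLLL: (y*8) (not simplifiable)
  at LLR: (7+(z*5)) (not simplifiable)
  at LLRR: (z*5) (not simplifiable)
  at LR: ((y*(a*x))*5) (not simplifiable)
  at LRL: (y*(a*x)) (not simplifiable)
  at LRLR: (a*x) (not simplifiable)
  at R: (a*((48*y)*((a+b)*z))) (not simplifiable)
  at RR: ((48*y)*((a+b)*z)) (not simplifiable)
  at RRL: (48*y) (not simplifiable)
  at RRR: ((a+b)*z) (not simplifiable)
  at RRRL: (a+b) (not simplifiable)
Result: no simplifiable subexpression found -> normal form.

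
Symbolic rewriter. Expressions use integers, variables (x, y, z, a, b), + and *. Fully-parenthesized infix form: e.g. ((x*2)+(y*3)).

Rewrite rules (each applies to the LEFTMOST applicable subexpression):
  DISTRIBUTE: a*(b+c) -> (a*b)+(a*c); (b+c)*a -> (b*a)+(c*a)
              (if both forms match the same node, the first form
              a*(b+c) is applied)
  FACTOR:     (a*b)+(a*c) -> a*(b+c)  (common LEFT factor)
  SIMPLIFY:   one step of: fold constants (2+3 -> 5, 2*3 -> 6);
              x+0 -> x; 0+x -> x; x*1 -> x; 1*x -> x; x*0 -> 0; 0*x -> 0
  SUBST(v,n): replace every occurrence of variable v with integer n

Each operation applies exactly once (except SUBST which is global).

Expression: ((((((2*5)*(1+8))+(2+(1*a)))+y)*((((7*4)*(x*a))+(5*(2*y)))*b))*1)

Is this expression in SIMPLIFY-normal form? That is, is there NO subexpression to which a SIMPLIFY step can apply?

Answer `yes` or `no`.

Expression: ((((((2*5)*(1+8))+(2+(1*a)))+y)*((((7*4)*(x*a))+(5*(2*y)))*b))*1)
Scanning for simplifiable subexpressions (pre-order)...
  at root: ((((((2*5)*(1+8))+(2+(1*a)))+y)*((((7*4)*(x*a))+(5*(2*y)))*b))*1) (SIMPLIFIABLE)
  at L: (((((2*5)*(1+8))+(2+(1*a)))+y)*((((7*4)*(x*a))+(5*(2*y)))*b)) (not simplifiable)
  at LL: ((((2*5)*(1+8))+(2+(1*a)))+y) (not simplifiable)
  at LLL: (((2*5)*(1+8))+(2+(1*a))) (not simplifiable)
  at LLLL: ((2*5)*(1+8)) (not simplifiable)
  at LLLLL: (2*5) (SIMPLIFIABLE)
  at LLLLR: (1+8) (SIMPLIFIABLE)
  at LLLR: (2+(1*a)) (not simplifiable)
  at LLLRR: (1*a) (SIMPLIFIABLE)
  at LR: ((((7*4)*(x*a))+(5*(2*y)))*b) (not simplifiable)
  at LRL: (((7*4)*(x*a))+(5*(2*y))) (not simplifiable)
  at LRLL: ((7*4)*(x*a)) (not simplifiable)
  at LRLLL: (7*4) (SIMPLIFIABLE)
  at LRLLR: (x*a) (not simplifiable)
  at LRLR: (5*(2*y)) (not simplifiable)
  at LRLRR: (2*y) (not simplifiable)
Found simplifiable subexpr at path root: ((((((2*5)*(1+8))+(2+(1*a)))+y)*((((7*4)*(x*a))+(5*(2*y)))*b))*1)
One SIMPLIFY step would give: (((((2*5)*(1+8))+(2+(1*a)))+y)*((((7*4)*(x*a))+(5*(2*y)))*b))
-> NOT in normal form.

Answer: no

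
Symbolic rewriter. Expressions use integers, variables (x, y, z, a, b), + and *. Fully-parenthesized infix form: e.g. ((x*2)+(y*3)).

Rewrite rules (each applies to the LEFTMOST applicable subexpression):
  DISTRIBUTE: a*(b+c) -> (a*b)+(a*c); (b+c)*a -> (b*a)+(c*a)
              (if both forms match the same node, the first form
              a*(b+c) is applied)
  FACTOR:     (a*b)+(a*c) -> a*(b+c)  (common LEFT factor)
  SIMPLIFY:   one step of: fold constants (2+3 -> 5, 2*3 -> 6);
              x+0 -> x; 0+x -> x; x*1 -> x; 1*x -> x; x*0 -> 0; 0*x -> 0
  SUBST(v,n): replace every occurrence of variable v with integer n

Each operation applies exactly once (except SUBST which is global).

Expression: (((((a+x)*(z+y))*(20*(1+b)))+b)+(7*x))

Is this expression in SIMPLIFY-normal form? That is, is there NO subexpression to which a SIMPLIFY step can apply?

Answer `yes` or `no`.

Answer: yes

Derivation:
Expression: (((((a+x)*(z+y))*(20*(1+b)))+b)+(7*x))
Scanning for simplifiable subexpressions (pre-order)...
  at root: (((((a+x)*(z+y))*(20*(1+b)))+b)+(7*x)) (not simplifiable)
  at L: ((((a+x)*(z+y))*(20*(1+b)))+b) (not simplifiable)
  at LL: (((a+x)*(z+y))*(20*(1+b))) (not simplifiable)
  at LLL: ((a+x)*(z+y)) (not simplifiable)
  at LLLL: (a+x) (not simplifiable)
  at LLLR: (z+y) (not simplifiable)
  at LLR: (20*(1+b)) (not simplifiable)
  at LLRR: (1+b) (not simplifiable)
  at R: (7*x) (not simplifiable)
Result: no simplifiable subexpression found -> normal form.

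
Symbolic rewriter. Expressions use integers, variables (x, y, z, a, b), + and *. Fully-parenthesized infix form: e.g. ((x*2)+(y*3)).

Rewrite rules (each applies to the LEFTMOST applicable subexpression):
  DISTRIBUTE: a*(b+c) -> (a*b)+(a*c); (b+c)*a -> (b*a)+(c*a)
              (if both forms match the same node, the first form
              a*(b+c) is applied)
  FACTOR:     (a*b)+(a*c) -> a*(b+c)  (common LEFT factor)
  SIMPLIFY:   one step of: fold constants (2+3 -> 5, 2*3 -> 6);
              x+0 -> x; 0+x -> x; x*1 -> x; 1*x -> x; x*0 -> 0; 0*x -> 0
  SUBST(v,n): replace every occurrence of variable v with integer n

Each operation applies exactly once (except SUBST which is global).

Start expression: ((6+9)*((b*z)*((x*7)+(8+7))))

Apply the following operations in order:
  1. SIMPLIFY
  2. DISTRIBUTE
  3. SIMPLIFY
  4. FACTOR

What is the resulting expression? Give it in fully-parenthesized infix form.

Start: ((6+9)*((b*z)*((x*7)+(8+7))))
Apply SIMPLIFY at L (target: (6+9)): ((6+9)*((b*z)*((x*7)+(8+7)))) -> (15*((b*z)*((x*7)+(8+7))))
Apply DISTRIBUTE at R (target: ((b*z)*((x*7)+(8+7)))): (15*((b*z)*((x*7)+(8+7)))) -> (15*(((b*z)*(x*7))+((b*z)*(8+7))))
Apply SIMPLIFY at RRR (target: (8+7)): (15*(((b*z)*(x*7))+((b*z)*(8+7)))) -> (15*(((b*z)*(x*7))+((b*z)*15)))
Apply FACTOR at R (target: (((b*z)*(x*7))+((b*z)*15))): (15*(((b*z)*(x*7))+((b*z)*15))) -> (15*((b*z)*((x*7)+15)))

Answer: (15*((b*z)*((x*7)+15)))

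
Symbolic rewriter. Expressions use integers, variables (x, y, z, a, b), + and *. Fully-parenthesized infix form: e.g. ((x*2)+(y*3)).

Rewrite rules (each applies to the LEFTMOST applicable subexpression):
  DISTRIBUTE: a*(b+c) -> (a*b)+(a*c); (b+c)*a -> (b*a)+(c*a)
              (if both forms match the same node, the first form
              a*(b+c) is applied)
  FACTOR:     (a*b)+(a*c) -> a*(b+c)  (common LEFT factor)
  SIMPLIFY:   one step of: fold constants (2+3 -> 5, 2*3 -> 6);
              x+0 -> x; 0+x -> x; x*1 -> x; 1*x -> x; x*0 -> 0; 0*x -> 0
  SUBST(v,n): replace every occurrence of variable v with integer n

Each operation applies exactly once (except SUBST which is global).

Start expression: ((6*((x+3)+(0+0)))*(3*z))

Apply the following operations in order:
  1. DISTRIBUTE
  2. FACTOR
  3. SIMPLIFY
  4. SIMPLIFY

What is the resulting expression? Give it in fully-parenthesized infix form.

Answer: ((6*(x+3))*(3*z))

Derivation:
Start: ((6*((x+3)+(0+0)))*(3*z))
Apply DISTRIBUTE at L (target: (6*((x+3)+(0+0)))): ((6*((x+3)+(0+0)))*(3*z)) -> (((6*(x+3))+(6*(0+0)))*(3*z))
Apply FACTOR at L (target: ((6*(x+3))+(6*(0+0)))): (((6*(x+3))+(6*(0+0)))*(3*z)) -> ((6*((x+3)+(0+0)))*(3*z))
Apply SIMPLIFY at LRR (target: (0+0)): ((6*((x+3)+(0+0)))*(3*z)) -> ((6*((x+3)+0))*(3*z))
Apply SIMPLIFY at LR (target: ((x+3)+0)): ((6*((x+3)+0))*(3*z)) -> ((6*(x+3))*(3*z))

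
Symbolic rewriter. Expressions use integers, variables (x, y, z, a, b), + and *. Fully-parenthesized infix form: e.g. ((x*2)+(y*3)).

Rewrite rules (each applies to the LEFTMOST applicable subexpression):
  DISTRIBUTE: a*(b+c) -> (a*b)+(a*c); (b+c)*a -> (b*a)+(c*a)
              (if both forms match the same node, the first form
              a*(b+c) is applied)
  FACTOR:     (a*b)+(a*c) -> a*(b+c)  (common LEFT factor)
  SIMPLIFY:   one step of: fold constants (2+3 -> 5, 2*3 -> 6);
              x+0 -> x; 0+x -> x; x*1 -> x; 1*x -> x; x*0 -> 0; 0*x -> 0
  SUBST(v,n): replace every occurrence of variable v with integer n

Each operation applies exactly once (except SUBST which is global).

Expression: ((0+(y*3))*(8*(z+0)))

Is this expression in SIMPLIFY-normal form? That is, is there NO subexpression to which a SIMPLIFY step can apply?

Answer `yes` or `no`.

Expression: ((0+(y*3))*(8*(z+0)))
Scanning for simplifiable subexpressions (pre-order)...
  at root: ((0+(y*3))*(8*(z+0))) (not simplifiable)
  at L: (0+(y*3)) (SIMPLIFIABLE)
  at LR: (y*3) (not simplifiable)
  at R: (8*(z+0)) (not simplifiable)
  at RR: (z+0) (SIMPLIFIABLE)
Found simplifiable subexpr at path L: (0+(y*3))
One SIMPLIFY step would give: ((y*3)*(8*(z+0)))
-> NOT in normal form.

Answer: no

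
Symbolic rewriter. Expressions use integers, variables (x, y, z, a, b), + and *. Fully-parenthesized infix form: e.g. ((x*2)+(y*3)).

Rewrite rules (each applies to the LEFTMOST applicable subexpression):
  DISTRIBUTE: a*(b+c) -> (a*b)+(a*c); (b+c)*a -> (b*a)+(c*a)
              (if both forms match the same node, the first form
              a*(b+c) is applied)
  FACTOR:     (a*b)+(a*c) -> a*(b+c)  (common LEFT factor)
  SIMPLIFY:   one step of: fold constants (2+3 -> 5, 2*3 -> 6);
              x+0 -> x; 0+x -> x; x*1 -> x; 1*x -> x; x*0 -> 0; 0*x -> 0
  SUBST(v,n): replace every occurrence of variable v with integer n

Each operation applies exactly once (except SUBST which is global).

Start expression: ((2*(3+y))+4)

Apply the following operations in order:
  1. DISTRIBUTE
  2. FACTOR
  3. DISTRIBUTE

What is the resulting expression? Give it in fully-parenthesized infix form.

Answer: (((2*3)+(2*y))+4)

Derivation:
Start: ((2*(3+y))+4)
Apply DISTRIBUTE at L (target: (2*(3+y))): ((2*(3+y))+4) -> (((2*3)+(2*y))+4)
Apply FACTOR at L (target: ((2*3)+(2*y))): (((2*3)+(2*y))+4) -> ((2*(3+y))+4)
Apply DISTRIBUTE at L (target: (2*(3+y))): ((2*(3+y))+4) -> (((2*3)+(2*y))+4)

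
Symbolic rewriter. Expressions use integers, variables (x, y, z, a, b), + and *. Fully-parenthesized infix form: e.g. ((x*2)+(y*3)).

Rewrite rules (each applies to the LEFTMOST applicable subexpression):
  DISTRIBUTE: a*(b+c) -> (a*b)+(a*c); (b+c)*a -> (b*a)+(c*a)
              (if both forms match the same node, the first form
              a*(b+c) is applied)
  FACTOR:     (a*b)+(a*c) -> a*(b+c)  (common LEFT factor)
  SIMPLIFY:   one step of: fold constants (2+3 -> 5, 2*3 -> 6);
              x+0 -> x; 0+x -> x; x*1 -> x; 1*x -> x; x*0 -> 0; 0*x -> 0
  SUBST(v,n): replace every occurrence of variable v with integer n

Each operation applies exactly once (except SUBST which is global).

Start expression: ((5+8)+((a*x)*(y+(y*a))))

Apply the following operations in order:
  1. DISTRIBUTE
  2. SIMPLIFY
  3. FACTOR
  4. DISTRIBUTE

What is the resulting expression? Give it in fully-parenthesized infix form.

Answer: (13+(((a*x)*y)+((a*x)*(y*a))))

Derivation:
Start: ((5+8)+((a*x)*(y+(y*a))))
Apply DISTRIBUTE at R (target: ((a*x)*(y+(y*a)))): ((5+8)+((a*x)*(y+(y*a)))) -> ((5+8)+(((a*x)*y)+((a*x)*(y*a))))
Apply SIMPLIFY at L (target: (5+8)): ((5+8)+(((a*x)*y)+((a*x)*(y*a)))) -> (13+(((a*x)*y)+((a*x)*(y*a))))
Apply FACTOR at R (target: (((a*x)*y)+((a*x)*(y*a)))): (13+(((a*x)*y)+((a*x)*(y*a)))) -> (13+((a*x)*(y+(y*a))))
Apply DISTRIBUTE at R (target: ((a*x)*(y+(y*a)))): (13+((a*x)*(y+(y*a)))) -> (13+(((a*x)*y)+((a*x)*(y*a))))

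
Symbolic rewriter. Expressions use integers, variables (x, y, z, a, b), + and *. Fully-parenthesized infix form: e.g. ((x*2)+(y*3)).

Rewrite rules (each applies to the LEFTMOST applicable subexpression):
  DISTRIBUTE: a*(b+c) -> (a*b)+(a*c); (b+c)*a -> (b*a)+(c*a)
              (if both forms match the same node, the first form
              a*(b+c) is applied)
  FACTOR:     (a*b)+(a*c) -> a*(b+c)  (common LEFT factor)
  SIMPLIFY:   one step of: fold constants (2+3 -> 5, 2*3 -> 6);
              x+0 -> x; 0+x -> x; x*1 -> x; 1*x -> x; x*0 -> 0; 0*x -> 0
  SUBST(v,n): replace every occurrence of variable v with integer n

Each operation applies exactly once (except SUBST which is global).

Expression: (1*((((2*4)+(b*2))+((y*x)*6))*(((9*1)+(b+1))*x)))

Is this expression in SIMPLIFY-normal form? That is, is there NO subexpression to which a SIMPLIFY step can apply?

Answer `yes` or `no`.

Expression: (1*((((2*4)+(b*2))+((y*x)*6))*(((9*1)+(b+1))*x)))
Scanning for simplifiable subexpressions (pre-order)...
  at root: (1*((((2*4)+(b*2))+((y*x)*6))*(((9*1)+(b+1))*x))) (SIMPLIFIABLE)
  at R: ((((2*4)+(b*2))+((y*x)*6))*(((9*1)+(b+1))*x)) (not simplifiable)
  at RL: (((2*4)+(b*2))+((y*x)*6)) (not simplifiable)
  at RLL: ((2*4)+(b*2)) (not simplifiable)
  at RLLL: (2*4) (SIMPLIFIABLE)
  at RLLR: (b*2) (not simplifiable)
  at RLR: ((y*x)*6) (not simplifiable)
  at RLRL: (y*x) (not simplifiable)
  at RR: (((9*1)+(b+1))*x) (not simplifiable)
  at RRL: ((9*1)+(b+1)) (not simplifiable)
  at RRLL: (9*1) (SIMPLIFIABLE)
  at RRLR: (b+1) (not simplifiable)
Found simplifiable subexpr at path root: (1*((((2*4)+(b*2))+((y*x)*6))*(((9*1)+(b+1))*x)))
One SIMPLIFY step would give: ((((2*4)+(b*2))+((y*x)*6))*(((9*1)+(b+1))*x))
-> NOT in normal form.

Answer: no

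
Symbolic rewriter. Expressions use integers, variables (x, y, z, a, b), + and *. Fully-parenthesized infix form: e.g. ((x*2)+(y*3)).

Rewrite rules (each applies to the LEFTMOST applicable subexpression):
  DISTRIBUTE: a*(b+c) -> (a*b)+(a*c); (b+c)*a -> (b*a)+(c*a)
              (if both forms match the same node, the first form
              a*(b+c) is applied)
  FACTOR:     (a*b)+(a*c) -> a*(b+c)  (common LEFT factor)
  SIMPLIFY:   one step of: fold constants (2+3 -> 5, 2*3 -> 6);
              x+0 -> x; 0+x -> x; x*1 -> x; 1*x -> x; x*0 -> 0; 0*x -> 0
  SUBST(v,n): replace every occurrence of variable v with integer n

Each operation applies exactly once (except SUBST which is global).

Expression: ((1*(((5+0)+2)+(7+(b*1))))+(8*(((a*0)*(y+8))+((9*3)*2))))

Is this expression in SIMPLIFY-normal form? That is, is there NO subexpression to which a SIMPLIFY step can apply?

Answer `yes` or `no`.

Expression: ((1*(((5+0)+2)+(7+(b*1))))+(8*(((a*0)*(y+8))+((9*3)*2))))
Scanning for simplifiable subexpressions (pre-order)...
  at root: ((1*(((5+0)+2)+(7+(b*1))))+(8*(((a*0)*(y+8))+((9*3)*2)))) (not simplifiable)
  at L: (1*(((5+0)+2)+(7+(b*1)))) (SIMPLIFIABLE)
  at LR: (((5+0)+2)+(7+(b*1))) (not simplifiable)
  at LRL: ((5+0)+2) (not simplifiable)
  at LRLL: (5+0) (SIMPLIFIABLE)
  at LRR: (7+(b*1)) (not simplifiable)
  at LRRR: (b*1) (SIMPLIFIABLE)
  at R: (8*(((a*0)*(y+8))+((9*3)*2))) (not simplifiable)
  at RR: (((a*0)*(y+8))+((9*3)*2)) (not simplifiable)
  at RRL: ((a*0)*(y+8)) (not simplifiable)
  at RRLL: (a*0) (SIMPLIFIABLE)
  at RRLR: (y+8) (not simplifiable)
  at RRR: ((9*3)*2) (not simplifiable)
  at RRRL: (9*3) (SIMPLIFIABLE)
Found simplifiable subexpr at path L: (1*(((5+0)+2)+(7+(b*1))))
One SIMPLIFY step would give: ((((5+0)+2)+(7+(b*1)))+(8*(((a*0)*(y+8))+((9*3)*2))))
-> NOT in normal form.

Answer: no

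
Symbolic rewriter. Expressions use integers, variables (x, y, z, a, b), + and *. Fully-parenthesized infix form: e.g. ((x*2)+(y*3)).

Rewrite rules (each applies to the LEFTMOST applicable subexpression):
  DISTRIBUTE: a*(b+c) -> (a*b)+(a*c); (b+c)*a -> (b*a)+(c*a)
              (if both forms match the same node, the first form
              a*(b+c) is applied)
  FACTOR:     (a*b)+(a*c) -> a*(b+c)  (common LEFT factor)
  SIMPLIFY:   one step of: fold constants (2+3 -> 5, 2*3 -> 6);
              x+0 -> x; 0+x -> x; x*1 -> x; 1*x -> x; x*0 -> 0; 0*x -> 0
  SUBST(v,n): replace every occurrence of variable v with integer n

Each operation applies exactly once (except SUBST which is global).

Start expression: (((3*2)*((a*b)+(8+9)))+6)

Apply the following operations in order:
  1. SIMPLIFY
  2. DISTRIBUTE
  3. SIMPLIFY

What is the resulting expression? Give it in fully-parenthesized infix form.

Answer: (((6*(a*b))+(6*17))+6)

Derivation:
Start: (((3*2)*((a*b)+(8+9)))+6)
Apply SIMPLIFY at LL (target: (3*2)): (((3*2)*((a*b)+(8+9)))+6) -> ((6*((a*b)+(8+9)))+6)
Apply DISTRIBUTE at L (target: (6*((a*b)+(8+9)))): ((6*((a*b)+(8+9)))+6) -> (((6*(a*b))+(6*(8+9)))+6)
Apply SIMPLIFY at LRR (target: (8+9)): (((6*(a*b))+(6*(8+9)))+6) -> (((6*(a*b))+(6*17))+6)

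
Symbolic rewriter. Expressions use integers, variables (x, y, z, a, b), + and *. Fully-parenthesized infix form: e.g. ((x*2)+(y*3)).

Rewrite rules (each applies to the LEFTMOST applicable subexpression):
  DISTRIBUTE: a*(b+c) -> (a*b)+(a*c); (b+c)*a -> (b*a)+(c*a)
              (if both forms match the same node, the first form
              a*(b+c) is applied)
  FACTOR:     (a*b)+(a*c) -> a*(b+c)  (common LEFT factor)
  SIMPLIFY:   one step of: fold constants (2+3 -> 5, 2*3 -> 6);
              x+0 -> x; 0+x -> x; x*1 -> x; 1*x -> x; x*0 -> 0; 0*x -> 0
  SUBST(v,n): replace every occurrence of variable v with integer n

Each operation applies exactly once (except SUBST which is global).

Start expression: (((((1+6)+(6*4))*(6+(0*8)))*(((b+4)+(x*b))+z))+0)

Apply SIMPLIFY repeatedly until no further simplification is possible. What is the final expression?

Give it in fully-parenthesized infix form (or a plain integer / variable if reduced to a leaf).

Start: (((((1+6)+(6*4))*(6+(0*8)))*(((b+4)+(x*b))+z))+0)
Step 1: at root: (((((1+6)+(6*4))*(6+(0*8)))*(((b+4)+(x*b))+z))+0) -> ((((1+6)+(6*4))*(6+(0*8)))*(((b+4)+(x*b))+z)); overall: (((((1+6)+(6*4))*(6+(0*8)))*(((b+4)+(x*b))+z))+0) -> ((((1+6)+(6*4))*(6+(0*8)))*(((b+4)+(x*b))+z))
Step 2: at LLL: (1+6) -> 7; overall: ((((1+6)+(6*4))*(6+(0*8)))*(((b+4)+(x*b))+z)) -> (((7+(6*4))*(6+(0*8)))*(((b+4)+(x*b))+z))
Step 3: at LLR: (6*4) -> 24; overall: (((7+(6*4))*(6+(0*8)))*(((b+4)+(x*b))+z)) -> (((7+24)*(6+(0*8)))*(((b+4)+(x*b))+z))
Step 4: at LL: (7+24) -> 31; overall: (((7+24)*(6+(0*8)))*(((b+4)+(x*b))+z)) -> ((31*(6+(0*8)))*(((b+4)+(x*b))+z))
Step 5: at LRR: (0*8) -> 0; overall: ((31*(6+(0*8)))*(((b+4)+(x*b))+z)) -> ((31*(6+0))*(((b+4)+(x*b))+z))
Step 6: at LR: (6+0) -> 6; overall: ((31*(6+0))*(((b+4)+(x*b))+z)) -> ((31*6)*(((b+4)+(x*b))+z))
Step 7: at L: (31*6) -> 186; overall: ((31*6)*(((b+4)+(x*b))+z)) -> (186*(((b+4)+(x*b))+z))
Fixed point: (186*(((b+4)+(x*b))+z))

Answer: (186*(((b+4)+(x*b))+z))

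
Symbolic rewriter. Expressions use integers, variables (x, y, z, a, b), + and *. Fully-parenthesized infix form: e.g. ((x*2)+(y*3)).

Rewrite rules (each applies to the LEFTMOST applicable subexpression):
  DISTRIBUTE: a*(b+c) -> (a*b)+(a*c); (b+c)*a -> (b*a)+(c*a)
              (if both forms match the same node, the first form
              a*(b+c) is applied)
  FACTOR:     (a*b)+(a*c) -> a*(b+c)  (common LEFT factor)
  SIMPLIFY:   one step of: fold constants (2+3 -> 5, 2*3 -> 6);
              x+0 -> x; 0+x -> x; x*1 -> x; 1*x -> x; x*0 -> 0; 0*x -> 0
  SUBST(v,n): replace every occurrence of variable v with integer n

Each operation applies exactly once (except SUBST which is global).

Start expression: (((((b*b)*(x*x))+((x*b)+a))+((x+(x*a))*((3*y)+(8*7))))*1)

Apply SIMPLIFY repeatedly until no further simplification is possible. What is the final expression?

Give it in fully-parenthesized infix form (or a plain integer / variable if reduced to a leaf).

Start: (((((b*b)*(x*x))+((x*b)+a))+((x+(x*a))*((3*y)+(8*7))))*1)
Step 1: at root: (((((b*b)*(x*x))+((x*b)+a))+((x+(x*a))*((3*y)+(8*7))))*1) -> ((((b*b)*(x*x))+((x*b)+a))+((x+(x*a))*((3*y)+(8*7)))); overall: (((((b*b)*(x*x))+((x*b)+a))+((x+(x*a))*((3*y)+(8*7))))*1) -> ((((b*b)*(x*x))+((x*b)+a))+((x+(x*a))*((3*y)+(8*7))))
Step 2: at RRR: (8*7) -> 56; overall: ((((b*b)*(x*x))+((x*b)+a))+((x+(x*a))*((3*y)+(8*7)))) -> ((((b*b)*(x*x))+((x*b)+a))+((x+(x*a))*((3*y)+56)))
Fixed point: ((((b*b)*(x*x))+((x*b)+a))+((x+(x*a))*((3*y)+56)))

Answer: ((((b*b)*(x*x))+((x*b)+a))+((x+(x*a))*((3*y)+56)))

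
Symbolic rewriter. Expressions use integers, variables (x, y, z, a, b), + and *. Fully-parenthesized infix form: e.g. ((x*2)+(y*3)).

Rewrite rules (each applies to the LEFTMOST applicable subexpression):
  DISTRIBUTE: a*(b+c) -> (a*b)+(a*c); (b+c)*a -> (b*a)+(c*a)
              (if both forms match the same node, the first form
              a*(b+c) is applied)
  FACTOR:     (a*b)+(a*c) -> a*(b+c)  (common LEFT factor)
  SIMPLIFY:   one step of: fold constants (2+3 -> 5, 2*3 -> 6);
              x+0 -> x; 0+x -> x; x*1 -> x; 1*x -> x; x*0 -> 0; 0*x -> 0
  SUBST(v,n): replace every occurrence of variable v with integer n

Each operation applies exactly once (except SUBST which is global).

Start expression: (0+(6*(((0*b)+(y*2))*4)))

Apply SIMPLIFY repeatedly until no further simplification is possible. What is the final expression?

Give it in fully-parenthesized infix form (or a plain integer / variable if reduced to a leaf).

Start: (0+(6*(((0*b)+(y*2))*4)))
Step 1: at root: (0+(6*(((0*b)+(y*2))*4))) -> (6*(((0*b)+(y*2))*4)); overall: (0+(6*(((0*b)+(y*2))*4))) -> (6*(((0*b)+(y*2))*4))
Step 2: at RLL: (0*b) -> 0; overall: (6*(((0*b)+(y*2))*4)) -> (6*((0+(y*2))*4))
Step 3: at RL: (0+(y*2)) -> (y*2); overall: (6*((0+(y*2))*4)) -> (6*((y*2)*4))
Fixed point: (6*((y*2)*4))

Answer: (6*((y*2)*4))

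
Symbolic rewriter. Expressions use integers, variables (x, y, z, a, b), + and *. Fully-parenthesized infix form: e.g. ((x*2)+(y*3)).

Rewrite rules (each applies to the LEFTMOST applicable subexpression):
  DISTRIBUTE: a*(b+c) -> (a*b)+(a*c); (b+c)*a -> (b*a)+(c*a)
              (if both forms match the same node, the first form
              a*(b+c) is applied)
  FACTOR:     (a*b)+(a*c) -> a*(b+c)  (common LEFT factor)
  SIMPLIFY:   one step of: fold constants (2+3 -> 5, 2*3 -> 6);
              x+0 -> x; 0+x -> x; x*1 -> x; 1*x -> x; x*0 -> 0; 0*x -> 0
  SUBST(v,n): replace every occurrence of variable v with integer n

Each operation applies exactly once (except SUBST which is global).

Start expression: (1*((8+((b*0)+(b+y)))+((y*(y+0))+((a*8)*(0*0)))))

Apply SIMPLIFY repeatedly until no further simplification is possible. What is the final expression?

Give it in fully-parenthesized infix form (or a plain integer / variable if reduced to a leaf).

Start: (1*((8+((b*0)+(b+y)))+((y*(y+0))+((a*8)*(0*0)))))
Step 1: at root: (1*((8+((b*0)+(b+y)))+((y*(y+0))+((a*8)*(0*0))))) -> ((8+((b*0)+(b+y)))+((y*(y+0))+((a*8)*(0*0)))); overall: (1*((8+((b*0)+(b+y)))+((y*(y+0))+((a*8)*(0*0))))) -> ((8+((b*0)+(b+y)))+((y*(y+0))+((a*8)*(0*0))))
Step 2: at LRL: (b*0) -> 0; overall: ((8+((b*0)+(b+y)))+((y*(y+0))+((a*8)*(0*0)))) -> ((8+(0+(b+y)))+((y*(y+0))+((a*8)*(0*0))))
Step 3: at LR: (0+(b+y)) -> (b+y); overall: ((8+(0+(b+y)))+((y*(y+0))+((a*8)*(0*0)))) -> ((8+(b+y))+((y*(y+0))+((a*8)*(0*0))))
Step 4: at RLR: (y+0) -> y; overall: ((8+(b+y))+((y*(y+0))+((a*8)*(0*0)))) -> ((8+(b+y))+((y*y)+((a*8)*(0*0))))
Step 5: at RRR: (0*0) -> 0; overall: ((8+(b+y))+((y*y)+((a*8)*(0*0)))) -> ((8+(b+y))+((y*y)+((a*8)*0)))
Step 6: at RR: ((a*8)*0) -> 0; overall: ((8+(b+y))+((y*y)+((a*8)*0))) -> ((8+(b+y))+((y*y)+0))
Step 7: at R: ((y*y)+0) -> (y*y); overall: ((8+(b+y))+((y*y)+0)) -> ((8+(b+y))+(y*y))
Fixed point: ((8+(b+y))+(y*y))

Answer: ((8+(b+y))+(y*y))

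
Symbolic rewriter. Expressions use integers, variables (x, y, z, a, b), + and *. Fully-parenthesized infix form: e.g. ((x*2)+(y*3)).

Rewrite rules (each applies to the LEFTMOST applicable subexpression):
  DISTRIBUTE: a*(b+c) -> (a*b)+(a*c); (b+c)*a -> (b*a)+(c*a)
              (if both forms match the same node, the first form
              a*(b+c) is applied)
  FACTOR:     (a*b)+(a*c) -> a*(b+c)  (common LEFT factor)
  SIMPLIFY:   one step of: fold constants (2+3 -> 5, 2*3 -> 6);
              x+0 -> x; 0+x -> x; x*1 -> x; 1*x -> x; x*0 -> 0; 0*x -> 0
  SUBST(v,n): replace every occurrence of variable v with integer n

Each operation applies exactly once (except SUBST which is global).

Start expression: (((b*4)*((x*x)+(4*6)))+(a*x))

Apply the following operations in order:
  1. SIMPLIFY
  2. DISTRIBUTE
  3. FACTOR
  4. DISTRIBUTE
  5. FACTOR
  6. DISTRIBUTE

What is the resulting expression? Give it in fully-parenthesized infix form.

Answer: ((((b*4)*(x*x))+((b*4)*24))+(a*x))

Derivation:
Start: (((b*4)*((x*x)+(4*6)))+(a*x))
Apply SIMPLIFY at LRR (target: (4*6)): (((b*4)*((x*x)+(4*6)))+(a*x)) -> (((b*4)*((x*x)+24))+(a*x))
Apply DISTRIBUTE at L (target: ((b*4)*((x*x)+24))): (((b*4)*((x*x)+24))+(a*x)) -> ((((b*4)*(x*x))+((b*4)*24))+(a*x))
Apply FACTOR at L (target: (((b*4)*(x*x))+((b*4)*24))): ((((b*4)*(x*x))+((b*4)*24))+(a*x)) -> (((b*4)*((x*x)+24))+(a*x))
Apply DISTRIBUTE at L (target: ((b*4)*((x*x)+24))): (((b*4)*((x*x)+24))+(a*x)) -> ((((b*4)*(x*x))+((b*4)*24))+(a*x))
Apply FACTOR at L (target: (((b*4)*(x*x))+((b*4)*24))): ((((b*4)*(x*x))+((b*4)*24))+(a*x)) -> (((b*4)*((x*x)+24))+(a*x))
Apply DISTRIBUTE at L (target: ((b*4)*((x*x)+24))): (((b*4)*((x*x)+24))+(a*x)) -> ((((b*4)*(x*x))+((b*4)*24))+(a*x))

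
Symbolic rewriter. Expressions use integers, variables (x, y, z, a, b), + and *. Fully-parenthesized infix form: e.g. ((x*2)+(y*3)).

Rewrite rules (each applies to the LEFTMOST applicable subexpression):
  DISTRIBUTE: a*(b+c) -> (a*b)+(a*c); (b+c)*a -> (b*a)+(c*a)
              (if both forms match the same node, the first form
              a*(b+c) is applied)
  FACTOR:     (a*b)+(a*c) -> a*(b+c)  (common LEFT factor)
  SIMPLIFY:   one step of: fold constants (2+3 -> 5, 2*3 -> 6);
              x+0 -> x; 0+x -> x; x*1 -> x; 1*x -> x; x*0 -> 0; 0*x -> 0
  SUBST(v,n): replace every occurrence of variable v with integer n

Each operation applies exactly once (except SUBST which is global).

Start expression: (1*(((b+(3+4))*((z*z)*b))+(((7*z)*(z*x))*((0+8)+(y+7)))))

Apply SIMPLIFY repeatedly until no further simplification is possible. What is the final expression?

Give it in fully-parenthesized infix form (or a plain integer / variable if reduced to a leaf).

Answer: (((b+7)*((z*z)*b))+(((7*z)*(z*x))*(8+(y+7))))

Derivation:
Start: (1*(((b+(3+4))*((z*z)*b))+(((7*z)*(z*x))*((0+8)+(y+7)))))
Step 1: at root: (1*(((b+(3+4))*((z*z)*b))+(((7*z)*(z*x))*((0+8)+(y+7))))) -> (((b+(3+4))*((z*z)*b))+(((7*z)*(z*x))*((0+8)+(y+7)))); overall: (1*(((b+(3+4))*((z*z)*b))+(((7*z)*(z*x))*((0+8)+(y+7))))) -> (((b+(3+4))*((z*z)*b))+(((7*z)*(z*x))*((0+8)+(y+7))))
Step 2: at LLR: (3+4) -> 7; overall: (((b+(3+4))*((z*z)*b))+(((7*z)*(z*x))*((0+8)+(y+7)))) -> (((b+7)*((z*z)*b))+(((7*z)*(z*x))*((0+8)+(y+7))))
Step 3: at RRL: (0+8) -> 8; overall: (((b+7)*((z*z)*b))+(((7*z)*(z*x))*((0+8)+(y+7)))) -> (((b+7)*((z*z)*b))+(((7*z)*(z*x))*(8+(y+7))))
Fixed point: (((b+7)*((z*z)*b))+(((7*z)*(z*x))*(8+(y+7))))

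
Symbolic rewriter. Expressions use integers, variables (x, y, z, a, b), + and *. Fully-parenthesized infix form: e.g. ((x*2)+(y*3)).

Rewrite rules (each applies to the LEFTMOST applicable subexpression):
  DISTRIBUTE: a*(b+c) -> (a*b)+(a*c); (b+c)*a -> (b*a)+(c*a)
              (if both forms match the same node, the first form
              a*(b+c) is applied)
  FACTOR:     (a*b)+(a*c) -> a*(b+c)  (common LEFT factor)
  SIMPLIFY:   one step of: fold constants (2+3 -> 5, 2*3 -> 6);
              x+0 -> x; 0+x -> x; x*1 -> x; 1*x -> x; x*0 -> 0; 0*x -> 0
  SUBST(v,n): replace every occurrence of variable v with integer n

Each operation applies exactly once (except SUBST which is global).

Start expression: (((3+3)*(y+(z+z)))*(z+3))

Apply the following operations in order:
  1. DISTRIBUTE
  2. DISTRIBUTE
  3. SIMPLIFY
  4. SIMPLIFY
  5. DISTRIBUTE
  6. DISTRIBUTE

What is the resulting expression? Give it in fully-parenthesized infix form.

Start: (((3+3)*(y+(z+z)))*(z+3))
Apply DISTRIBUTE at root (target: (((3+3)*(y+(z+z)))*(z+3))): (((3+3)*(y+(z+z)))*(z+3)) -> ((((3+3)*(y+(z+z)))*z)+(((3+3)*(y+(z+z)))*3))
Apply DISTRIBUTE at LL (target: ((3+3)*(y+(z+z)))): ((((3+3)*(y+(z+z)))*z)+(((3+3)*(y+(z+z)))*3)) -> (((((3+3)*y)+((3+3)*(z+z)))*z)+(((3+3)*(y+(z+z)))*3))
Apply SIMPLIFY at LLLL (target: (3+3)): (((((3+3)*y)+((3+3)*(z+z)))*z)+(((3+3)*(y+(z+z)))*3)) -> ((((6*y)+((3+3)*(z+z)))*z)+(((3+3)*(y+(z+z)))*3))
Apply SIMPLIFY at LLRL (target: (3+3)): ((((6*y)+((3+3)*(z+z)))*z)+(((3+3)*(y+(z+z)))*3)) -> ((((6*y)+(6*(z+z)))*z)+(((3+3)*(y+(z+z)))*3))
Apply DISTRIBUTE at L (target: (((6*y)+(6*(z+z)))*z)): ((((6*y)+(6*(z+z)))*z)+(((3+3)*(y+(z+z)))*3)) -> ((((6*y)*z)+((6*(z+z))*z))+(((3+3)*(y+(z+z)))*3))
Apply DISTRIBUTE at LRL (target: (6*(z+z))): ((((6*y)*z)+((6*(z+z))*z))+(((3+3)*(y+(z+z)))*3)) -> ((((6*y)*z)+(((6*z)+(6*z))*z))+(((3+3)*(y+(z+z)))*3))

Answer: ((((6*y)*z)+(((6*z)+(6*z))*z))+(((3+3)*(y+(z+z)))*3))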